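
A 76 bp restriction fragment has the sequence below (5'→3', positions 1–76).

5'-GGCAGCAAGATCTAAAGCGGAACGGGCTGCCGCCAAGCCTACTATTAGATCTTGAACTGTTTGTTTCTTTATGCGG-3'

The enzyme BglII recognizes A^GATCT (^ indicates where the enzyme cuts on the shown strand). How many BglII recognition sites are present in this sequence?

2

AGATCT occurs starting at positions 8, 47.
BglII cuts at 2 sites.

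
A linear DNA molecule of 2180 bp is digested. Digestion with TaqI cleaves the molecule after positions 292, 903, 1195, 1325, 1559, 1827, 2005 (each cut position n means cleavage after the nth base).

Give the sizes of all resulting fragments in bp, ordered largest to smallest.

Linear molecule, 7 cuts → 8 fragments:
  292 − 0 = 292 bp
  903 − 292 = 611 bp
  1195 − 903 = 292 bp
  1325 − 1195 = 130 bp
  1559 − 1325 = 234 bp
  1827 − 1559 = 268 bp
  2005 − 1827 = 178 bp
  2180 − 2005 = 175 bp
Sorted largest to smallest: 611, 292, 292, 268, 234, 178, 175, 130 bp.

611, 292, 292, 268, 234, 178, 175, 130 bp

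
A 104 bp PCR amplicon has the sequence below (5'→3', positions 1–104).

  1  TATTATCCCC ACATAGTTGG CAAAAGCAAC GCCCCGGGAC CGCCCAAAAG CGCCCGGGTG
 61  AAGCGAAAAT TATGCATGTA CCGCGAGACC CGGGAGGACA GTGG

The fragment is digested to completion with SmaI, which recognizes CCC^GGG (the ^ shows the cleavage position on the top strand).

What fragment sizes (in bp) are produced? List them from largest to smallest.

36, 35, 20, 13 bp

SmaI sites (CCCGGG) start at positions 33, 53, 89.
SmaI cuts after base 3 of each site, so after positions 35, 55, 91.
Linear molecule, 3 cuts → 4 fragments:
  1–35 → 35 bp
  36–55 → 20 bp
  56–91 → 36 bp
  92–104 → 13 bp
Sorted largest to smallest: 36, 35, 20, 13 bp.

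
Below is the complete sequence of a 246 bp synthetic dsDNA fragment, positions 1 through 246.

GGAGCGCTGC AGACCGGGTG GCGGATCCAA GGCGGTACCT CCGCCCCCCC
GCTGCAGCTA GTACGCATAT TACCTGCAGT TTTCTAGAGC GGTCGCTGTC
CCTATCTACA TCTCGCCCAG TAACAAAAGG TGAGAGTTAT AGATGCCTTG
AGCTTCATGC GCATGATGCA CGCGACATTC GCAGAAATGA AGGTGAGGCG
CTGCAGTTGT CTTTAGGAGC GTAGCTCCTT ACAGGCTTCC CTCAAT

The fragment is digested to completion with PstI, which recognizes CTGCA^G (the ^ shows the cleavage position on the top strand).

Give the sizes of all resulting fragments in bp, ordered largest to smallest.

127, 45, 41, 22, 11 bp

PstI sites (CTGCAG) start at positions 7, 52, 74, 201.
PstI cuts after base 5 of each site (before the last base), so after positions 11, 56, 78, 205.
Linear molecule, 4 cuts → 5 fragments:
  1–11 → 11 bp
  12–56 → 45 bp
  57–78 → 22 bp
  79–205 → 127 bp
  206–246 → 41 bp
Sorted largest to smallest: 127, 45, 41, 22, 11 bp.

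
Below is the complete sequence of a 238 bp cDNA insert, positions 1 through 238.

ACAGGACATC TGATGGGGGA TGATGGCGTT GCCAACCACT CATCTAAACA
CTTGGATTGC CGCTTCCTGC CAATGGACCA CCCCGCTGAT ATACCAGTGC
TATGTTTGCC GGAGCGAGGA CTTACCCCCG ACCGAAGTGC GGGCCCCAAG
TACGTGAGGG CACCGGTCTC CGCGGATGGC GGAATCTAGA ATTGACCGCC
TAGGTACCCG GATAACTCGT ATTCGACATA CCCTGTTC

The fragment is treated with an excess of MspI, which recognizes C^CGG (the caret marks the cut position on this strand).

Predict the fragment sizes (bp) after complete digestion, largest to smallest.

109, 54, 45, 30 bp

MspI sites (CCGG) start at positions 109, 163, 208.
MspI cuts after the first base of each site, so after positions 109, 163, 208.
Linear molecule, 3 cuts → 4 fragments:
  1–109 → 109 bp
  110–163 → 54 bp
  164–208 → 45 bp
  209–238 → 30 bp
Sorted largest to smallest: 109, 54, 45, 30 bp.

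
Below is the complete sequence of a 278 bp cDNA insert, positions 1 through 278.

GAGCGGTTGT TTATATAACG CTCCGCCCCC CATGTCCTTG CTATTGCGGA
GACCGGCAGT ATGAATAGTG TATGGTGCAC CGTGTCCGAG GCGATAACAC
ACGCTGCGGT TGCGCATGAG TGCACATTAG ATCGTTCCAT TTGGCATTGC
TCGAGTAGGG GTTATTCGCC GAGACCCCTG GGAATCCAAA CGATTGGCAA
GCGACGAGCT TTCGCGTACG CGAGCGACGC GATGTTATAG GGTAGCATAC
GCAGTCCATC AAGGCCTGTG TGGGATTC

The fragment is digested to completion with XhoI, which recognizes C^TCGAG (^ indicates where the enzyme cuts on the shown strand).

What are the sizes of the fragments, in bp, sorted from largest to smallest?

The XhoI site (CTCGAG) starts at position 150.
XhoI cuts after the first base of each site, so after position 150.
Linear molecule, 1 cut → 2 fragments:
  1–150 → 150 bp
  151–278 → 128 bp
Sorted largest to smallest: 150, 128 bp.

150, 128 bp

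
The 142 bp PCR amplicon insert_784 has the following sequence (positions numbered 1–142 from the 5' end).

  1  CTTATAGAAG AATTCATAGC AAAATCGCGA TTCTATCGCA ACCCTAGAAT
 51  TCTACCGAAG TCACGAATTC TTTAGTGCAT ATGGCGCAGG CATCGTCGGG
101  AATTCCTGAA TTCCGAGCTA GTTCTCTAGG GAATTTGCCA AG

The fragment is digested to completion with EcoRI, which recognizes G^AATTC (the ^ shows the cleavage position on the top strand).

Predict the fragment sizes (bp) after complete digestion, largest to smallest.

37, 35, 34, 18, 10, 8 bp

EcoRI sites (GAATTC) start at positions 10, 47, 65, 100, 108.
EcoRI cuts after the first base of each site, so after positions 10, 47, 65, 100, 108.
Linear molecule, 5 cuts → 6 fragments:
  1–10 → 10 bp
  11–47 → 37 bp
  48–65 → 18 bp
  66–100 → 35 bp
  101–108 → 8 bp
  109–142 → 34 bp
Sorted largest to smallest: 37, 35, 34, 18, 10, 8 bp.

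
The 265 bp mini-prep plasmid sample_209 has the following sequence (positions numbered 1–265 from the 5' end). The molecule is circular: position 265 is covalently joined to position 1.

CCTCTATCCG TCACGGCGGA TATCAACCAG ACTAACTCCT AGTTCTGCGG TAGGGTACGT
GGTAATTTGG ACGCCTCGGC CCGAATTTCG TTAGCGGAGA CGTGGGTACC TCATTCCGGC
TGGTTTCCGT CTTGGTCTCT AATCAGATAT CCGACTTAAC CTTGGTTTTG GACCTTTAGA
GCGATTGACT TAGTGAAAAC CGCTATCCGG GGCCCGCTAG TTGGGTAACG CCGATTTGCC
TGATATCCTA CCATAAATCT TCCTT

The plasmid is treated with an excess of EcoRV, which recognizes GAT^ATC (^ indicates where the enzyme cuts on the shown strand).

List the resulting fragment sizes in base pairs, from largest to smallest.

127, 96, 42 bp

EcoRV sites (GATATC) start at positions 19, 146, 242.
EcoRV cuts after base 3 of each site, so after positions 21, 148, 244.
Circular molecule, 3 cuts → 3 fragments:
  22–148 → 127 bp
  149–244 → 96 bp
  245–265 then 1–21 → 21 + 21 = 42 bp
Sorted largest to smallest: 127, 96, 42 bp.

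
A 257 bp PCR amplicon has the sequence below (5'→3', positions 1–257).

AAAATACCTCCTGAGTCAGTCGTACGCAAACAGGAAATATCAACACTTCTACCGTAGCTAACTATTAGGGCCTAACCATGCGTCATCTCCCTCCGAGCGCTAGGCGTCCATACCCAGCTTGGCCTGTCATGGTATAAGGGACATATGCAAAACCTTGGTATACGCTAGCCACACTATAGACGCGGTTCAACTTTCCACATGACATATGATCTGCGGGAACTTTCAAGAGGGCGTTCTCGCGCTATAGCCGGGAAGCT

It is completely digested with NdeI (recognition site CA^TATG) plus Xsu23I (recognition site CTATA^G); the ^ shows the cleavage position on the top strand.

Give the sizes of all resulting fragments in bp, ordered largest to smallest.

NdeI sites (CATATG) start at positions 142, 203.
NdeI cuts after base 2 of each site, so after positions 143, 204.
Xsu23I sites (CTATAG) start at positions 174, 242.
Xsu23I cuts after base 5 of each site (before the last base), so after positions 178, 246.
Combined cut positions: 143, 178, 204, 246.
Linear molecule, 4 cuts → 5 fragments:
  1–143 → 143 bp
  144–178 → 35 bp
  179–204 → 26 bp
  205–246 → 42 bp
  247–257 → 11 bp
Sorted largest to smallest: 143, 42, 35, 26, 11 bp.

143, 42, 35, 26, 11 bp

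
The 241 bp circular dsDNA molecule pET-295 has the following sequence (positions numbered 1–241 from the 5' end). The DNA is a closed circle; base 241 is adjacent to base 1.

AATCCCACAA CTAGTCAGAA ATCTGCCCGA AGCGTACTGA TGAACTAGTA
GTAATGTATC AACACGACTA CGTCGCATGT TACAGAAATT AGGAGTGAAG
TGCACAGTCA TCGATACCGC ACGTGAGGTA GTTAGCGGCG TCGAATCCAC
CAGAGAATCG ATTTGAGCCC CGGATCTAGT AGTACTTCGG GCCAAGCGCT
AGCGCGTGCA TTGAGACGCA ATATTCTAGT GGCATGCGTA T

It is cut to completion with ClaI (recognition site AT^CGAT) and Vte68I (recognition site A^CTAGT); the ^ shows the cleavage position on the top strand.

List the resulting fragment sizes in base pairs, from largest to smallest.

ClaI sites (ATCGAT) start at positions 110, 157.
ClaI cuts after base 2 of each site, so after positions 111, 158.
Vte68I sites (ACTAGT) start at positions 10, 44.
Vte68I cuts after the first base of each site, so after positions 10, 44.
Combined cut positions: 10, 44, 111, 158.
Circular molecule, 4 cuts → 4 fragments:
  11–44 → 34 bp
  45–111 → 67 bp
  112–158 → 47 bp
  159–241 then 1–10 → 83 + 10 = 93 bp
Sorted largest to smallest: 93, 67, 47, 34 bp.

93, 67, 47, 34 bp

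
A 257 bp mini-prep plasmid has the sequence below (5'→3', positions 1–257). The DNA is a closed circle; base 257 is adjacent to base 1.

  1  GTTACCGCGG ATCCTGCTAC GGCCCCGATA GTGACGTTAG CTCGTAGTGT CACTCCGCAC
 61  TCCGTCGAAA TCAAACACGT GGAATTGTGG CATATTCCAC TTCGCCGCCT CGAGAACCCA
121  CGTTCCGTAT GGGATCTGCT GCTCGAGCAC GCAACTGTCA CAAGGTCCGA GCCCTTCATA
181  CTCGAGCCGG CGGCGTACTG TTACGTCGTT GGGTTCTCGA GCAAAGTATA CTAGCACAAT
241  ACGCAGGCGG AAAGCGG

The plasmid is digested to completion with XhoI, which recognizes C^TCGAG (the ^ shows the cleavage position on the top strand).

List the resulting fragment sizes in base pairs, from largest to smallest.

150, 39, 35, 33 bp

XhoI sites (CTCGAG) start at positions 109, 142, 181, 216.
XhoI cuts after the first base of each site, so after positions 109, 142, 181, 216.
Circular molecule, 4 cuts → 4 fragments:
  110–142 → 33 bp
  143–181 → 39 bp
  182–216 → 35 bp
  217–257 then 1–109 → 41 + 109 = 150 bp
Sorted largest to smallest: 150, 39, 35, 33 bp.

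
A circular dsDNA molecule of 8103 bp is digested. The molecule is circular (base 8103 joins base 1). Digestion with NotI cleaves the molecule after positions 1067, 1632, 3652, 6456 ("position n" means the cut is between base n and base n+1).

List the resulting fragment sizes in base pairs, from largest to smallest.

2804, 2714, 2020, 565 bp

Circular molecule, 4 cuts → 4 fragments:
  1632 − 1067 = 565 bp
  3652 − 1632 = 2020 bp
  6456 − 3652 = 2804 bp
  wrap: 8103 − 6456 + 1067 = 2714 bp
Sorted largest to smallest: 2804, 2714, 2020, 565 bp.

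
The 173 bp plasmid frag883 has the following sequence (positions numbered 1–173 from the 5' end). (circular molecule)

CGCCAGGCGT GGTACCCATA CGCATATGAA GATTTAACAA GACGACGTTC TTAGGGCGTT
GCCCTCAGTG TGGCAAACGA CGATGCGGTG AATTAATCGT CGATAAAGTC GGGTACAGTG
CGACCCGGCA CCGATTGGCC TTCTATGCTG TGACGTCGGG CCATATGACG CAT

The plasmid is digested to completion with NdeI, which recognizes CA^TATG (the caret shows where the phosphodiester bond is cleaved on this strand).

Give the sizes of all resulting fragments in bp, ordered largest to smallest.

NdeI sites (CATATG) start at positions 23, 162.
NdeI cuts after base 2 of each site, so after positions 24, 163.
Circular molecule, 2 cuts → 2 fragments:
  25–163 → 139 bp
  164–173 then 1–24 → 10 + 24 = 34 bp
Sorted largest to smallest: 139, 34 bp.

139, 34 bp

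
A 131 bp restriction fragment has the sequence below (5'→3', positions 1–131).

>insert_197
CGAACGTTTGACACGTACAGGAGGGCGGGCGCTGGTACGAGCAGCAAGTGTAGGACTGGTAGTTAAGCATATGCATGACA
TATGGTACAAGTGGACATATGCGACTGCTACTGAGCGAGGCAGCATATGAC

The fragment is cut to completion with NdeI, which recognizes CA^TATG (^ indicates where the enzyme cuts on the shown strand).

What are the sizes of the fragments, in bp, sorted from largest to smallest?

69, 28, 17, 11, 6 bp

NdeI sites (CATATG) start at positions 68, 79, 96, 124.
NdeI cuts after base 2 of each site, so after positions 69, 80, 97, 125.
Linear molecule, 4 cuts → 5 fragments:
  1–69 → 69 bp
  70–80 → 11 bp
  81–97 → 17 bp
  98–125 → 28 bp
  126–131 → 6 bp
Sorted largest to smallest: 69, 28, 17, 11, 6 bp.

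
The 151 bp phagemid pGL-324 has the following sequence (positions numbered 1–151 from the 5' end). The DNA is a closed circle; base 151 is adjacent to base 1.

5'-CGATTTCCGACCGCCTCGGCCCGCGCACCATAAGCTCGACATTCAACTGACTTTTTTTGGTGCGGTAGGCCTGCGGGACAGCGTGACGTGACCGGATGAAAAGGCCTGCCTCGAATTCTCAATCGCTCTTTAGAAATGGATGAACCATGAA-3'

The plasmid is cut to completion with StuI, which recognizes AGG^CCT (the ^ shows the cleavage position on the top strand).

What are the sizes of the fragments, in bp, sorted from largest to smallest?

StuI sites (AGGCCT) start at positions 67, 102.
StuI cuts after base 3 of each site, so after positions 69, 104.
Circular molecule, 2 cuts → 2 fragments:
  70–104 → 35 bp
  105–151 then 1–69 → 47 + 69 = 116 bp
Sorted largest to smallest: 116, 35 bp.

116, 35 bp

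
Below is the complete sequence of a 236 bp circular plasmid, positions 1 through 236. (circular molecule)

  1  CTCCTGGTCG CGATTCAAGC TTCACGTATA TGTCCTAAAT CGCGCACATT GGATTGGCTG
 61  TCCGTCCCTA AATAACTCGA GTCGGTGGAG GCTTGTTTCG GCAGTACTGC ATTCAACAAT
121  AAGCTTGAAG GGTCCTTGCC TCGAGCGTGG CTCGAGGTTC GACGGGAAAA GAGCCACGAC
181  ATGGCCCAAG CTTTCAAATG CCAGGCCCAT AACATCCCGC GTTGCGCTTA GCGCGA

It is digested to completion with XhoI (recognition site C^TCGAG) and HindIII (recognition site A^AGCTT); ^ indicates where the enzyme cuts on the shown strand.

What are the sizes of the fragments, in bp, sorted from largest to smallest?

65, 59, 45, 37, 19, 11 bp

XhoI sites (CTCGAG) start at positions 76, 140, 151.
XhoI cuts after the first base of each site, so after positions 76, 140, 151.
HindIII sites (AAGCTT) start at positions 17, 121, 188.
HindIII cuts after the first base of each site, so after positions 17, 121, 188.
Combined cut positions: 17, 76, 121, 140, 151, 188.
Circular molecule, 6 cuts → 6 fragments:
  18–76 → 59 bp
  77–121 → 45 bp
  122–140 → 19 bp
  141–151 → 11 bp
  152–188 → 37 bp
  189–236 then 1–17 → 48 + 17 = 65 bp
Sorted largest to smallest: 65, 59, 45, 37, 19, 11 bp.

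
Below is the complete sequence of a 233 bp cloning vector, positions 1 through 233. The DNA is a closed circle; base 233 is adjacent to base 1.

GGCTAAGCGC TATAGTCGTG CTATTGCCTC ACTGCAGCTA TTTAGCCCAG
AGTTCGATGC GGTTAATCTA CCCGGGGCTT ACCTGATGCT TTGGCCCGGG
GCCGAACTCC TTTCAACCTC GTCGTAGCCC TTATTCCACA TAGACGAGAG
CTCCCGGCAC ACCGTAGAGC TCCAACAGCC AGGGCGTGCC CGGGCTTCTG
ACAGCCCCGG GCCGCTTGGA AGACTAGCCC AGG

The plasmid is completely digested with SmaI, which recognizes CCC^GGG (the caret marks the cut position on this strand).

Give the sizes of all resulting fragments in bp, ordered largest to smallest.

98, 94, 24, 17 bp

SmaI sites (CCCGGG) start at positions 71, 95, 189, 206.
SmaI cuts after base 3 of each site, so after positions 73, 97, 191, 208.
Circular molecule, 4 cuts → 4 fragments:
  74–97 → 24 bp
  98–191 → 94 bp
  192–208 → 17 bp
  209–233 then 1–73 → 25 + 73 = 98 bp
Sorted largest to smallest: 98, 94, 24, 17 bp.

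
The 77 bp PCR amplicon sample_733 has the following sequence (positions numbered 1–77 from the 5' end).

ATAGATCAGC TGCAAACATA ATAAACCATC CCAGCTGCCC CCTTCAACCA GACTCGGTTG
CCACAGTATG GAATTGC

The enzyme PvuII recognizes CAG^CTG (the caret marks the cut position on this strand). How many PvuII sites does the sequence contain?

2

CAGCTG occurs starting at positions 7, 32.
PvuII cuts at 2 sites.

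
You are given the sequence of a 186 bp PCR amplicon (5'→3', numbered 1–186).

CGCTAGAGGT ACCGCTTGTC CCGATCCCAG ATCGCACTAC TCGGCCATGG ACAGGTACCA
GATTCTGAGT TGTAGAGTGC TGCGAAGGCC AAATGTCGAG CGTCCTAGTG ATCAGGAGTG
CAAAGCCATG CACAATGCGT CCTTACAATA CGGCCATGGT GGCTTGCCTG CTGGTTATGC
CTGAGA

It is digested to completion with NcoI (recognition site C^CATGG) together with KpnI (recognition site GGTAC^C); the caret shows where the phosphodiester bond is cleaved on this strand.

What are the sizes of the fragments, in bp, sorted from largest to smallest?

NcoI sites (CCATGG) start at positions 45, 154.
NcoI cuts after the first base of each site, so after positions 45, 154.
KpnI sites (GGTACC) start at positions 8, 54.
KpnI cuts after base 5 of each site (before the last base), so after positions 12, 58.
Combined cut positions: 12, 45, 58, 154.
Linear molecule, 4 cuts → 5 fragments:
  1–12 → 12 bp
  13–45 → 33 bp
  46–58 → 13 bp
  59–154 → 96 bp
  155–186 → 32 bp
Sorted largest to smallest: 96, 33, 32, 13, 12 bp.

96, 33, 32, 13, 12 bp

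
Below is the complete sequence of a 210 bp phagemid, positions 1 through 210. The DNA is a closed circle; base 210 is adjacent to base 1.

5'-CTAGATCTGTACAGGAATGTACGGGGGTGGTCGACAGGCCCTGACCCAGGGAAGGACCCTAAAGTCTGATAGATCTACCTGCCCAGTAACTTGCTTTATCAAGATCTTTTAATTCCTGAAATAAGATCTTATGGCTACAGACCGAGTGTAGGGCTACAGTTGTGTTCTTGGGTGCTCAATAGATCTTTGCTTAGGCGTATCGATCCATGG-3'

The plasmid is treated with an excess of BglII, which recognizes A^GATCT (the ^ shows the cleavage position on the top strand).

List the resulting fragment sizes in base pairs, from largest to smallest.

68, 57, 32, 31, 22 bp

BglII sites (AGATCT) start at positions 3, 71, 102, 124, 181.
BglII cuts after the first base of each site, so after positions 3, 71, 102, 124, 181.
Circular molecule, 5 cuts → 5 fragments:
  4–71 → 68 bp
  72–102 → 31 bp
  103–124 → 22 bp
  125–181 → 57 bp
  182–210 then 1–3 → 29 + 3 = 32 bp
Sorted largest to smallest: 68, 57, 32, 31, 22 bp.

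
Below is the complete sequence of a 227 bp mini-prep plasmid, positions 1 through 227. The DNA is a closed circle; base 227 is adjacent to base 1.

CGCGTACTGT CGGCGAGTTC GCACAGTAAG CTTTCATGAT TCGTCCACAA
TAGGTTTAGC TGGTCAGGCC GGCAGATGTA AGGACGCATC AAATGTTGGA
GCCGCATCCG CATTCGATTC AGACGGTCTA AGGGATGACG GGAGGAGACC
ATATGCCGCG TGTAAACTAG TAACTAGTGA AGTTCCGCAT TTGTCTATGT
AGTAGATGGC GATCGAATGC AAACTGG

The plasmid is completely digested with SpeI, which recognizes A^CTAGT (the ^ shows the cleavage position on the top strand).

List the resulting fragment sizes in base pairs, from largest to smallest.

SpeI sites (ACTAGT) start at positions 166, 173.
SpeI cuts after the first base of each site, so after positions 166, 173.
Circular molecule, 2 cuts → 2 fragments:
  167–173 → 7 bp
  174–227 then 1–166 → 54 + 166 = 220 bp
Sorted largest to smallest: 220, 7 bp.

220, 7 bp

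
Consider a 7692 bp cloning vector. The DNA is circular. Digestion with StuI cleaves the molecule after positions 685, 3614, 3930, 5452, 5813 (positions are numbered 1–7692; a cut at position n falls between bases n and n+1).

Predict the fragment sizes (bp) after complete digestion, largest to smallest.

2929, 2564, 1522, 361, 316 bp

Circular molecule, 5 cuts → 5 fragments:
  3614 − 685 = 2929 bp
  3930 − 3614 = 316 bp
  5452 − 3930 = 1522 bp
  5813 − 5452 = 361 bp
  wrap: 7692 − 5813 + 685 = 2564 bp
Sorted largest to smallest: 2929, 2564, 1522, 361, 316 bp.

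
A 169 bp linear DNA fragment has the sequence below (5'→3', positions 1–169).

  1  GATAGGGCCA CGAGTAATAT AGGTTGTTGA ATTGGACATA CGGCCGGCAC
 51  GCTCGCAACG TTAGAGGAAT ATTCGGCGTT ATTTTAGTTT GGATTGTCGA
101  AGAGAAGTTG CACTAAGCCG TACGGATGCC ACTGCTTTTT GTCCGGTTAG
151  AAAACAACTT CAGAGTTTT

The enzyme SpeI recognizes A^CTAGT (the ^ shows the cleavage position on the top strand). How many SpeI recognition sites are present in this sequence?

0

No occurrence of ACTAGT is present in the sequence.
SpeI does not cut: 0 sites.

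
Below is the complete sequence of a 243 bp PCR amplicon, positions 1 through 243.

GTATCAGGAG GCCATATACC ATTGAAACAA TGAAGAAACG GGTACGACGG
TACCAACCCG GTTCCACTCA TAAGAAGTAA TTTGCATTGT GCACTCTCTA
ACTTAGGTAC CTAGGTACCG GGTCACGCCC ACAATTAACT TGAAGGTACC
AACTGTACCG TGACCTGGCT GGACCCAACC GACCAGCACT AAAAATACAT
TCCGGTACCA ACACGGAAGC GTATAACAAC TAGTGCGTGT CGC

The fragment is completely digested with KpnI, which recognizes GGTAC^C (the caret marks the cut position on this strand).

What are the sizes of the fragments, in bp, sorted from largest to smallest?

59, 57, 53, 35, 31, 8 bp

KpnI sites (GGTACC) start at positions 49, 106, 114, 145, 204.
KpnI cuts after base 5 of each site (before the last base), so after positions 53, 110, 118, 149, 208.
Linear molecule, 5 cuts → 6 fragments:
  1–53 → 53 bp
  54–110 → 57 bp
  111–118 → 8 bp
  119–149 → 31 bp
  150–208 → 59 bp
  209–243 → 35 bp
Sorted largest to smallest: 59, 57, 53, 35, 31, 8 bp.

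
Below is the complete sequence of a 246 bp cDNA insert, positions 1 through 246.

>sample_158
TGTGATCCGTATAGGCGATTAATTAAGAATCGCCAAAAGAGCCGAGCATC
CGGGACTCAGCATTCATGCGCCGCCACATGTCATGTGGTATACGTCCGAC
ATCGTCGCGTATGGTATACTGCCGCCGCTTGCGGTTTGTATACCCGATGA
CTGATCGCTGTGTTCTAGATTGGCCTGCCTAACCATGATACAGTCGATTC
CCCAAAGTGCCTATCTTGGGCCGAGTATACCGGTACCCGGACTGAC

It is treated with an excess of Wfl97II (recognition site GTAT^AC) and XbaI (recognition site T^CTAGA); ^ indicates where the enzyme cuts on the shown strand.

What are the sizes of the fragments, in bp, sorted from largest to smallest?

91, 64, 26, 24, 23, 18 bp

Wfl97II sites (GTATAC) start at positions 88, 114, 138, 225.
Wfl97II cuts after base 4 of each site, so after positions 91, 117, 141, 228.
The XbaI site (TCTAGA) starts at position 164.
XbaI cuts after the first base of each site, so after position 164.
Combined cut positions: 91, 117, 141, 164, 228.
Linear molecule, 5 cuts → 6 fragments:
  1–91 → 91 bp
  92–117 → 26 bp
  118–141 → 24 bp
  142–164 → 23 bp
  165–228 → 64 bp
  229–246 → 18 bp
Sorted largest to smallest: 91, 64, 26, 24, 23, 18 bp.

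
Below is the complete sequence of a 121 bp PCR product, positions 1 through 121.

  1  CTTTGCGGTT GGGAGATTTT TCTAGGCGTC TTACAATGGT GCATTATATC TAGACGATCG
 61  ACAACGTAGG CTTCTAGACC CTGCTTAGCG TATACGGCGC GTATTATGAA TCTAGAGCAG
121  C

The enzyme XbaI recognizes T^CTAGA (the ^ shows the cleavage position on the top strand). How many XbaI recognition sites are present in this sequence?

TCTAGA occurs starting at positions 49, 73, 111.
XbaI cuts at 3 sites.

3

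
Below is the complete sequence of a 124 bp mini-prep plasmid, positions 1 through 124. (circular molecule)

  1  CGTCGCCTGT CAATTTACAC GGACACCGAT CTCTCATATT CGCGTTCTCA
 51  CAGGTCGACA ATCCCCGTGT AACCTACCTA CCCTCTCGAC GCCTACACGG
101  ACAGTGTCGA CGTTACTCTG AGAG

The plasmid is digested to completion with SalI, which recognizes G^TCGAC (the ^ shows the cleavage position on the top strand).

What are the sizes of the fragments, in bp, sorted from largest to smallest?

72, 52 bp

SalI sites (GTCGAC) start at positions 54, 106.
SalI cuts after the first base of each site, so after positions 54, 106.
Circular molecule, 2 cuts → 2 fragments:
  55–106 → 52 bp
  107–124 then 1–54 → 18 + 54 = 72 bp
Sorted largest to smallest: 72, 52 bp.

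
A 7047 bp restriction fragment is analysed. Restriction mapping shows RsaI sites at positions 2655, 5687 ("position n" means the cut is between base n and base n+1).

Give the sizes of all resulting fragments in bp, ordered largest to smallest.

3032, 2655, 1360 bp

Linear molecule, 2 cuts → 3 fragments:
  2655 − 0 = 2655 bp
  5687 − 2655 = 3032 bp
  7047 − 5687 = 1360 bp
Sorted largest to smallest: 3032, 2655, 1360 bp.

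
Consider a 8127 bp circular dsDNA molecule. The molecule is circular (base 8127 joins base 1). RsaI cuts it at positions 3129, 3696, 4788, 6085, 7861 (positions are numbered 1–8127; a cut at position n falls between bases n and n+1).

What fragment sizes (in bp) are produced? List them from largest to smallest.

Circular molecule, 5 cuts → 5 fragments:
  3696 − 3129 = 567 bp
  4788 − 3696 = 1092 bp
  6085 − 4788 = 1297 bp
  7861 − 6085 = 1776 bp
  wrap: 8127 − 7861 + 3129 = 3395 bp
Sorted largest to smallest: 3395, 1776, 1297, 1092, 567 bp.

3395, 1776, 1297, 1092, 567 bp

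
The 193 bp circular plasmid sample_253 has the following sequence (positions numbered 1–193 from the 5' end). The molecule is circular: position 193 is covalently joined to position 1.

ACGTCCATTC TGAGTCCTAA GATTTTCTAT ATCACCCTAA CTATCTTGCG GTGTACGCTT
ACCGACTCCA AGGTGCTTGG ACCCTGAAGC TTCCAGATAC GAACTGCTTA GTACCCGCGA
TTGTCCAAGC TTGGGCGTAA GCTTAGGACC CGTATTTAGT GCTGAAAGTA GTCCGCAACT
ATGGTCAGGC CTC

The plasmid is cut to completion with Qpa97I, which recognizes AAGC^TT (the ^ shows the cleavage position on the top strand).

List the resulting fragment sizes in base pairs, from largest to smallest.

141, 40, 12 bp

Qpa97I sites (AAGCTT) start at positions 87, 127, 139.
Qpa97I cuts after base 4 of each site, so after positions 90, 130, 142.
Circular molecule, 3 cuts → 3 fragments:
  91–130 → 40 bp
  131–142 → 12 bp
  143–193 then 1–90 → 51 + 90 = 141 bp
Sorted largest to smallest: 141, 40, 12 bp.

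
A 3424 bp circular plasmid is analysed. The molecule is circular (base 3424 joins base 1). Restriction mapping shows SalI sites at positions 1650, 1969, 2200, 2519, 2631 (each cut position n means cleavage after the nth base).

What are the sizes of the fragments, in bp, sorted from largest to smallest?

Circular molecule, 5 cuts → 5 fragments:
  1969 − 1650 = 319 bp
  2200 − 1969 = 231 bp
  2519 − 2200 = 319 bp
  2631 − 2519 = 112 bp
  wrap: 3424 − 2631 + 1650 = 2443 bp
Sorted largest to smallest: 2443, 319, 319, 231, 112 bp.

2443, 319, 319, 231, 112 bp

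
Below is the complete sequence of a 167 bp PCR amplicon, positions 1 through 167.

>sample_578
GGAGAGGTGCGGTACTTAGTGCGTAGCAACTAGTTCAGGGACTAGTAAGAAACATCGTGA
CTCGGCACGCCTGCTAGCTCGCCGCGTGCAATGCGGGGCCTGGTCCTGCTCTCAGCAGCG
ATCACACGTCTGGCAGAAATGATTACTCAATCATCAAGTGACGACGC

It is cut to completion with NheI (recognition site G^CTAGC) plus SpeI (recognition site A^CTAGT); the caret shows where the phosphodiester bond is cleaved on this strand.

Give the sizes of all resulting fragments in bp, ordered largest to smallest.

The NheI site (GCTAGC) starts at position 73.
NheI cuts after the first base of each site, so after position 73.
SpeI sites (ACTAGT) start at positions 29, 41.
SpeI cuts after the first base of each site, so after positions 29, 41.
Combined cut positions: 29, 41, 73.
Linear molecule, 3 cuts → 4 fragments:
  1–29 → 29 bp
  30–41 → 12 bp
  42–73 → 32 bp
  74–167 → 94 bp
Sorted largest to smallest: 94, 32, 29, 12 bp.

94, 32, 29, 12 bp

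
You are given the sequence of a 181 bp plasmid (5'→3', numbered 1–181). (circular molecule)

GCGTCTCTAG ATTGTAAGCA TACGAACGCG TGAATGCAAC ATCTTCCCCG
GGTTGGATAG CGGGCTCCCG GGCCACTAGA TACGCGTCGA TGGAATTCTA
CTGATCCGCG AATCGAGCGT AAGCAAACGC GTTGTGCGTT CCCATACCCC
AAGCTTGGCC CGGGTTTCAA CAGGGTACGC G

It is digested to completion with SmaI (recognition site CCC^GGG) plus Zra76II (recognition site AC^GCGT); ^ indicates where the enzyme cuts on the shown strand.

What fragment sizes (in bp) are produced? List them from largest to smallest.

47, 45, 33, 22, 20, 14 bp

SmaI sites (CCCGGG) start at positions 47, 67, 159.
SmaI cuts after base 3 of each site, so after positions 49, 69, 161.
Zra76II sites (ACGCGT) start at positions 26, 82, 127.
Zra76II cuts after base 2 of each site, so after positions 27, 83, 128.
Combined cut positions: 27, 49, 69, 83, 128, 161.
Circular molecule, 6 cuts → 6 fragments:
  28–49 → 22 bp
  50–69 → 20 bp
  70–83 → 14 bp
  84–128 → 45 bp
  129–161 → 33 bp
  162–181 then 1–27 → 20 + 27 = 47 bp
Sorted largest to smallest: 47, 45, 33, 22, 20, 14 bp.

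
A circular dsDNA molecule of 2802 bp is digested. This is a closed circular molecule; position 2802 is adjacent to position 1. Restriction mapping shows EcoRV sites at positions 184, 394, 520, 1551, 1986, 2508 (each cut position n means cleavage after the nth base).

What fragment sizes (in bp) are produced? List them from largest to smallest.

Circular molecule, 6 cuts → 6 fragments:
  394 − 184 = 210 bp
  520 − 394 = 126 bp
  1551 − 520 = 1031 bp
  1986 − 1551 = 435 bp
  2508 − 1986 = 522 bp
  wrap: 2802 − 2508 + 184 = 478 bp
Sorted largest to smallest: 1031, 522, 478, 435, 210, 126 bp.

1031, 522, 478, 435, 210, 126 bp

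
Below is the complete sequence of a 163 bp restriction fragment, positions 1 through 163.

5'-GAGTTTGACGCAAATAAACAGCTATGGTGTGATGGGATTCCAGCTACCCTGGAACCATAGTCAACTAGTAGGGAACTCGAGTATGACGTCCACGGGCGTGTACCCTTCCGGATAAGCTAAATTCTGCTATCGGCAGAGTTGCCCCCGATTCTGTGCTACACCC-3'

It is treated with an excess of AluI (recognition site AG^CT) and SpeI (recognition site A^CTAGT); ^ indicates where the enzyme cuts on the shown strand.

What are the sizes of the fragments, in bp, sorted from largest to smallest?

52, 47, 22, 21, 21 bp

AluI sites (AGCT) start at positions 20, 42, 115.
AluI cuts after base 2 of each site, so after positions 21, 43, 116.
The SpeI site (ACTAGT) starts at position 64.
SpeI cuts after the first base of each site, so after position 64.
Combined cut positions: 21, 43, 64, 116.
Linear molecule, 4 cuts → 5 fragments:
  1–21 → 21 bp
  22–43 → 22 bp
  44–64 → 21 bp
  65–116 → 52 bp
  117–163 → 47 bp
Sorted largest to smallest: 52, 47, 22, 21, 21 bp.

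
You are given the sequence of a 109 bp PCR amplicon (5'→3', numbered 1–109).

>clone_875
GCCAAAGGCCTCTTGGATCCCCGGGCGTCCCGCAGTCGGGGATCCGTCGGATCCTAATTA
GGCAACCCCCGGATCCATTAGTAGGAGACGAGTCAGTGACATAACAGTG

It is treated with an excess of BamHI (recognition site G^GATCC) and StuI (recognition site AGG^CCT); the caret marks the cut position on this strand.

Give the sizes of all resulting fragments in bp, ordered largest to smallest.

38, 25, 22, 9, 8, 7 bp

BamHI sites (GGATCC) start at positions 15, 40, 49, 71.
BamHI cuts after the first base of each site, so after positions 15, 40, 49, 71.
The StuI site (AGGCCT) starts at position 6.
StuI cuts after base 3 of each site, so after position 8.
Combined cut positions: 8, 15, 40, 49, 71.
Linear molecule, 5 cuts → 6 fragments:
  1–8 → 8 bp
  9–15 → 7 bp
  16–40 → 25 bp
  41–49 → 9 bp
  50–71 → 22 bp
  72–109 → 38 bp
Sorted largest to smallest: 38, 25, 22, 9, 8, 7 bp.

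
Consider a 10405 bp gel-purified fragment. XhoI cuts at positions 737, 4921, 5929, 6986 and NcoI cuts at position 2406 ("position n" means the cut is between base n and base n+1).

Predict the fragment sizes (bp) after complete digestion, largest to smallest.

3419, 2515, 1669, 1057, 1008, 737 bp

Combined cut positions (sorted): 737, 2406, 4921, 5929, 6986.
Linear molecule, 5 cuts → 6 fragments:
  737 − 0 = 737 bp
  2406 − 737 = 1669 bp
  4921 − 2406 = 2515 bp
  5929 − 4921 = 1008 bp
  6986 − 5929 = 1057 bp
  10405 − 6986 = 3419 bp
Sorted largest to smallest: 3419, 2515, 1669, 1057, 1008, 737 bp.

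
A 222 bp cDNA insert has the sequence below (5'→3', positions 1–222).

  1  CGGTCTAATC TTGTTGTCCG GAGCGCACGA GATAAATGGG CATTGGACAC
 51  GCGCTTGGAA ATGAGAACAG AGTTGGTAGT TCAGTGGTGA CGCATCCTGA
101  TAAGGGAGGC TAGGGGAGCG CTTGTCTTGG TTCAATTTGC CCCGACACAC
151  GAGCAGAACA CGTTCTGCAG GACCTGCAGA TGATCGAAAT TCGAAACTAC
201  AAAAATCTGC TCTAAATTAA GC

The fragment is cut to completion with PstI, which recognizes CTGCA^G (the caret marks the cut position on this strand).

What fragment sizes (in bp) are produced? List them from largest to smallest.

PstI sites (CTGCAG) start at positions 165, 174.
PstI cuts after base 5 of each site (before the last base), so after positions 169, 178.
Linear molecule, 2 cuts → 3 fragments:
  1–169 → 169 bp
  170–178 → 9 bp
  179–222 → 44 bp
Sorted largest to smallest: 169, 44, 9 bp.

169, 44, 9 bp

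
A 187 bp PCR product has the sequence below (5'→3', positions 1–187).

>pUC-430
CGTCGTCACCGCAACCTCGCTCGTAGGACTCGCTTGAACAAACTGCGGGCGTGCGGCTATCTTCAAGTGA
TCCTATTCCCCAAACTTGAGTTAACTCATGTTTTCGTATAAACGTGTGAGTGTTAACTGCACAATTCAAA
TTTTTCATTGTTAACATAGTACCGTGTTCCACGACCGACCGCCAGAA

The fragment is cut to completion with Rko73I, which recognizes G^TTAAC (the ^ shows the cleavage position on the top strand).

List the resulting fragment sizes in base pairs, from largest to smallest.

90, 37, 32, 28 bp

Rko73I sites (GTTAAC) start at positions 90, 122, 150.
Rko73I cuts after the first base of each site, so after positions 90, 122, 150.
Linear molecule, 3 cuts → 4 fragments:
  1–90 → 90 bp
  91–122 → 32 bp
  123–150 → 28 bp
  151–187 → 37 bp
Sorted largest to smallest: 90, 37, 32, 28 bp.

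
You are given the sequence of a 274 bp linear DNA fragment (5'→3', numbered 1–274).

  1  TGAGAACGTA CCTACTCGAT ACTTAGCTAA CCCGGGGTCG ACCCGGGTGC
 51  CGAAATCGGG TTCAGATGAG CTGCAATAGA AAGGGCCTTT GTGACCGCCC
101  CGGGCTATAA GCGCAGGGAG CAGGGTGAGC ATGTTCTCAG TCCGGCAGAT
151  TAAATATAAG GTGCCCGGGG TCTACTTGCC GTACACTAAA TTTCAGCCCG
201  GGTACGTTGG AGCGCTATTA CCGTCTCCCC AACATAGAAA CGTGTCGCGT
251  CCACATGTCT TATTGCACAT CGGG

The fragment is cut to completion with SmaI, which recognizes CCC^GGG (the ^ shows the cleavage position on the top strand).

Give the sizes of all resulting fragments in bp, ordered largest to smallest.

75, 65, 57, 33, 33, 11 bp

SmaI sites (CCCGGG) start at positions 31, 42, 99, 164, 197.
SmaI cuts after base 3 of each site, so after positions 33, 44, 101, 166, 199.
Linear molecule, 5 cuts → 6 fragments:
  1–33 → 33 bp
  34–44 → 11 bp
  45–101 → 57 bp
  102–166 → 65 bp
  167–199 → 33 bp
  200–274 → 75 bp
Sorted largest to smallest: 75, 65, 57, 33, 33, 11 bp.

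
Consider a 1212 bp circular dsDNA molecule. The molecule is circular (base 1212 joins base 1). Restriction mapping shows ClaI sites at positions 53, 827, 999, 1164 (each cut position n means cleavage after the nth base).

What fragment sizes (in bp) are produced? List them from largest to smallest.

Circular molecule, 4 cuts → 4 fragments:
  827 − 53 = 774 bp
  999 − 827 = 172 bp
  1164 − 999 = 165 bp
  wrap: 1212 − 1164 + 53 = 101 bp
Sorted largest to smallest: 774, 172, 165, 101 bp.

774, 172, 165, 101 bp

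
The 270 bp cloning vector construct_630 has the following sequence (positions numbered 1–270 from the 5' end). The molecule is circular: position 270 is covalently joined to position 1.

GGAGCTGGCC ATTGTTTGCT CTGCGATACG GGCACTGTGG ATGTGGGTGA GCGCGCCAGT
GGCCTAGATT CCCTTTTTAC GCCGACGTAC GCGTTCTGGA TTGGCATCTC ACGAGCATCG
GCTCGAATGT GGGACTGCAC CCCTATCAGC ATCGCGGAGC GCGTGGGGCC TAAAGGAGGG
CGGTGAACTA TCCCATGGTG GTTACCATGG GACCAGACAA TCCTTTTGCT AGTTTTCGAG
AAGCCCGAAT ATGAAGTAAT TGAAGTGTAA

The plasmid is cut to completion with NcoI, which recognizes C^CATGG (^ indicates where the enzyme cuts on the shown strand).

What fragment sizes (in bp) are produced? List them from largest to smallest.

NcoI sites (CCATGG) start at positions 193, 205.
NcoI cuts after the first base of each site, so after positions 193, 205.
Circular molecule, 2 cuts → 2 fragments:
  194–205 → 12 bp
  206–270 then 1–193 → 65 + 193 = 258 bp
Sorted largest to smallest: 258, 12 bp.

258, 12 bp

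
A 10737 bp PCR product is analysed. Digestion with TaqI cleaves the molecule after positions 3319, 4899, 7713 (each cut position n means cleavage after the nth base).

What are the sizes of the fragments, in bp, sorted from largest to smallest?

Linear molecule, 3 cuts → 4 fragments:
  3319 − 0 = 3319 bp
  4899 − 3319 = 1580 bp
  7713 − 4899 = 2814 bp
  10737 − 7713 = 3024 bp
Sorted largest to smallest: 3319, 3024, 2814, 1580 bp.

3319, 3024, 2814, 1580 bp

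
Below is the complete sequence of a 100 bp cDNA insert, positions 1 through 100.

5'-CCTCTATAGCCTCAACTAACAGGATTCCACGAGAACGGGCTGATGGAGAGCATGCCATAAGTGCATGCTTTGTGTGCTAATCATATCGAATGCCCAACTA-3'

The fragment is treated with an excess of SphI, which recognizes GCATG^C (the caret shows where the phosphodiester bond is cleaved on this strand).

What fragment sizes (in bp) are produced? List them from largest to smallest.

54, 33, 13 bp

SphI sites (GCATGC) start at positions 50, 63.
SphI cuts after base 5 of each site (before the last base), so after positions 54, 67.
Linear molecule, 2 cuts → 3 fragments:
  1–54 → 54 bp
  55–67 → 13 bp
  68–100 → 33 bp
Sorted largest to smallest: 54, 33, 13 bp.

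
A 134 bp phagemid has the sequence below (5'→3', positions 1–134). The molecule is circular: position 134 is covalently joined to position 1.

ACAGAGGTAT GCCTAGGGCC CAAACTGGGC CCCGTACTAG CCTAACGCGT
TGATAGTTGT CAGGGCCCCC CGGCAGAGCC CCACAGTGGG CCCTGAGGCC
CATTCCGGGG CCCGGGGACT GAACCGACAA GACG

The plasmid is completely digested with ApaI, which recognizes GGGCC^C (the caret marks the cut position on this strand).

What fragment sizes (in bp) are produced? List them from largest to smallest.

ApaI sites (GGGCCC) start at positions 16, 27, 63, 88, 108.
ApaI cuts after base 5 of each site (before the last base), so after positions 20, 31, 67, 92, 112.
Circular molecule, 5 cuts → 5 fragments:
  21–31 → 11 bp
  32–67 → 36 bp
  68–92 → 25 bp
  93–112 → 20 bp
  113–134 then 1–20 → 22 + 20 = 42 bp
Sorted largest to smallest: 42, 36, 25, 20, 11 bp.

42, 36, 25, 20, 11 bp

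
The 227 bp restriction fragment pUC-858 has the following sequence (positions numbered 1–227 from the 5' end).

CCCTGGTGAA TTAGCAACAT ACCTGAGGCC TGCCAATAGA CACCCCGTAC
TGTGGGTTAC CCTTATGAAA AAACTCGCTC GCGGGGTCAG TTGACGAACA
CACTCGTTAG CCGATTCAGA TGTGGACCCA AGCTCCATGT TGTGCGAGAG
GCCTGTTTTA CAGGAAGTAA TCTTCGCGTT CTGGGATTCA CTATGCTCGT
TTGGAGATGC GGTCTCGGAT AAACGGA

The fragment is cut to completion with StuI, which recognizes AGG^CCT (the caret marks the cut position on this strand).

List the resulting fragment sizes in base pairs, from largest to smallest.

123, 76, 28 bp

StuI sites (AGGCCT) start at positions 26, 149.
StuI cuts after base 3 of each site, so after positions 28, 151.
Linear molecule, 2 cuts → 3 fragments:
  1–28 → 28 bp
  29–151 → 123 bp
  152–227 → 76 bp
Sorted largest to smallest: 123, 76, 28 bp.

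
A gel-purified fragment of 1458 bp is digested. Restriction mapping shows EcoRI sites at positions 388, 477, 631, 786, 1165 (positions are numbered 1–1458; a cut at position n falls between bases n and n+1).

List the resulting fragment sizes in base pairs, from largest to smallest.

Linear molecule, 5 cuts → 6 fragments:
  388 − 0 = 388 bp
  477 − 388 = 89 bp
  631 − 477 = 154 bp
  786 − 631 = 155 bp
  1165 − 786 = 379 bp
  1458 − 1165 = 293 bp
Sorted largest to smallest: 388, 379, 293, 155, 154, 89 bp.

388, 379, 293, 155, 154, 89 bp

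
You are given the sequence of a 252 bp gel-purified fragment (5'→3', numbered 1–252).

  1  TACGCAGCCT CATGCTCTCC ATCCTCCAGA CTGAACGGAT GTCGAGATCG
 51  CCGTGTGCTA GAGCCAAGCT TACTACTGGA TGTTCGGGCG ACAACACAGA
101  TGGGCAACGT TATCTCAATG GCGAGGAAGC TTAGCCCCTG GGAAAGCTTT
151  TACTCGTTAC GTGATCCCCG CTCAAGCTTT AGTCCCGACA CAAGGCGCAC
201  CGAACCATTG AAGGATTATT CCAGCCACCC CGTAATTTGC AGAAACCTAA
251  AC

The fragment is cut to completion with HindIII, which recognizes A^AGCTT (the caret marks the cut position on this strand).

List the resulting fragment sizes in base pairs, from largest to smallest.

78, 66, 61, 30, 17 bp

HindIII sites (AAGCTT) start at positions 66, 127, 144, 174.
HindIII cuts after the first base of each site, so after positions 66, 127, 144, 174.
Linear molecule, 4 cuts → 5 fragments:
  1–66 → 66 bp
  67–127 → 61 bp
  128–144 → 17 bp
  145–174 → 30 bp
  175–252 → 78 bp
Sorted largest to smallest: 78, 66, 61, 30, 17 bp.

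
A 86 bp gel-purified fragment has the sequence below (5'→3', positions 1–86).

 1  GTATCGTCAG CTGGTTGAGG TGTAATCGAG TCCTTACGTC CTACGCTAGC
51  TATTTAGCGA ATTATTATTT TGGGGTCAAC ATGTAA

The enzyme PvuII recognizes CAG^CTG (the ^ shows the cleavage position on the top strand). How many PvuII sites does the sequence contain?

CAGCTG occurs starting at position 8.
PvuII cuts at 1 site.

1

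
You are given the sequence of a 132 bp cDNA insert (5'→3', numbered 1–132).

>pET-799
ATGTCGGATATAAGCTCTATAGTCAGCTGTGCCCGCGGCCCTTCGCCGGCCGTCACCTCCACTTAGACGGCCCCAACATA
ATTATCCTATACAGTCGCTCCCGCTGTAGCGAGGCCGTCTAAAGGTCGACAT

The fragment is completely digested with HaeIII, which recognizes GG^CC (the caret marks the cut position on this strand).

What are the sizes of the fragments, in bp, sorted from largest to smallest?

HaeIII sites (GGCC) start at positions 37, 48, 69, 113.
HaeIII cuts after base 2 of each site, so after positions 38, 49, 70, 114.
Linear molecule, 4 cuts → 5 fragments:
  1–38 → 38 bp
  39–49 → 11 bp
  50–70 → 21 bp
  71–114 → 44 bp
  115–132 → 18 bp
Sorted largest to smallest: 44, 38, 21, 18, 11 bp.

44, 38, 21, 18, 11 bp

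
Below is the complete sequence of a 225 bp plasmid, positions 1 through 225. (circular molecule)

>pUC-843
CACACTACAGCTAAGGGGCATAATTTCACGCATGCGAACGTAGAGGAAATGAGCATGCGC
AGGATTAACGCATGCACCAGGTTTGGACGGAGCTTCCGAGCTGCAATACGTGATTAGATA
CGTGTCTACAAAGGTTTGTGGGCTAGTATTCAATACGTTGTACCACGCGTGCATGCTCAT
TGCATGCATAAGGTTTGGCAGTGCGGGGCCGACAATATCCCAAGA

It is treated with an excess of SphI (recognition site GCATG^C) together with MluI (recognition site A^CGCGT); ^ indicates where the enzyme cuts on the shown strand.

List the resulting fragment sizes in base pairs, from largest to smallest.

91, 73, 23, 17, 11, 10 bp

SphI sites (GCATGC) start at positions 30, 53, 70, 171, 182.
SphI cuts after base 5 of each site (before the last base), so after positions 34, 57, 74, 175, 186.
The MluI site (ACGCGT) starts at position 165.
MluI cuts after the first base of each site, so after position 165.
Combined cut positions: 34, 57, 74, 165, 175, 186.
Circular molecule, 6 cuts → 6 fragments:
  35–57 → 23 bp
  58–74 → 17 bp
  75–165 → 91 bp
  166–175 → 10 bp
  176–186 → 11 bp
  187–225 then 1–34 → 39 + 34 = 73 bp
Sorted largest to smallest: 91, 73, 23, 17, 11, 10 bp.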